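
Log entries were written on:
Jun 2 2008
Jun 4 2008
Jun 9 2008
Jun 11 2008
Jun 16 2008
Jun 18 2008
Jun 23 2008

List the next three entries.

Jun 25 2008, Jun 30 2008, Jul 2 2008

Gaps: 2, 5, 2, 5, 2, 5 days — not constant, but cyclic with period 2.
The events fall on every Monday and Wednesday.
Next Wednesday: Jun 25 2008.
The following Monday is Jun 30 2008.
Next Wednesday: Jul 2 2008.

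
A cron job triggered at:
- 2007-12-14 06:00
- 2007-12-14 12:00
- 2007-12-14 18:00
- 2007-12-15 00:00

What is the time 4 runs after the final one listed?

Gaps: 6, 6, 6 hours — each event is 6 hours after the previous one.
2007-12-15 00:00 + 6 h = 2007-12-15 06:00.
2007-12-15 06:00 + 6 h = 2007-12-15 12:00.
2007-12-15 12:00 + 6 h = 2007-12-15 18:00.
2007-12-15 18:00 + 6 h = 2007-12-16 00:00.

2007-12-16 00:00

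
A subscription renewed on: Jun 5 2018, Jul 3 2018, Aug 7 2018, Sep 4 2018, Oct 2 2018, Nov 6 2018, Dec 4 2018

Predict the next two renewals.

These are Tuesdays at 28- or 35-day spacing (28, 35, 28, 28, 35, 28).
The pattern: 1st Tuesday of the month.
1st Tuesday of January 2019: Jan 1 2019.
1st Tuesday of February 2019: Feb 5 2019.

Jan 1 2019, Feb 5 2019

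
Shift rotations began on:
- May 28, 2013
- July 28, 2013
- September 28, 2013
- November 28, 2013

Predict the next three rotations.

Gaps: 61, 62, 61 days — not constant. Every event is on the 28th of the month.
Pattern: the 28th of every 2 months.
January 2014: January 28, 2014.
March 2014: March 28, 2014.
May 2014: May 28, 2014.

January 28, 2014; March 28, 2014; May 28, 2014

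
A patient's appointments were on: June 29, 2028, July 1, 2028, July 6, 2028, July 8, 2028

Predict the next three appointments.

July 13, 2028; July 15, 2028; July 20, 2028

Every event lands on a Thursday or Saturday (gaps cycle 2, 5, 2).
So the schedule is: every Thursday and Saturday.
The following Thursday is July 13, 2028.
Next Saturday: July 15, 2028.
Next Thursday: July 20, 2028.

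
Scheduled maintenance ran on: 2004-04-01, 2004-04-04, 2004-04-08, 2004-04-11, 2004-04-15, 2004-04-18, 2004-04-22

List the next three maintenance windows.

Gaps: 3, 4, 3, 4, 3, 4 days — not constant, but cyclic with period 2.
The events fall on every Thursday and Sunday.
The following Sunday is 2004-04-25.
Next Thursday: 2004-04-29.
The following Sunday is 2004-05-02.

2004-04-25, 2004-04-29, 2004-05-02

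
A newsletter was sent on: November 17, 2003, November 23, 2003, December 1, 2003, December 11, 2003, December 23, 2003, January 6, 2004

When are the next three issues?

Gaps: 6, 8, 10, 12, 14 days — each gap is 2 larger than the previous one.
Next gap: 16 days. January 6, 2004 + 16 days = January 22, 2004.
Next gap: 18 days. January 22, 2004 + 18 days = February 9, 2004.
Next gap: 20 days. February 9, 2004 + 20 days = February 29, 2004.

January 22, 2004; February 9, 2004; February 29, 2004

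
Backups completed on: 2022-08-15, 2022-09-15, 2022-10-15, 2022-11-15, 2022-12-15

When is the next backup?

2023-01-15

Gaps: 31, 30, 31, 30 days — not constant. Every event is on the 15th of the month.
Pattern: the 15th of each month.
Next: January 2023 → 2023-01-15.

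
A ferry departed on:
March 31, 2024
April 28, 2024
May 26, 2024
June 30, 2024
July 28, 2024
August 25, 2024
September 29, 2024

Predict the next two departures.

Every date is a Sunday; gaps 28, 28, 35, 28, 28, 35 days.
Each is the last Sunday of its month (at least one falls on the 29th or later, ruling out '4th Sunday').
Last Sunday of October 2024: October 27, 2024.
November 2024 ends with Sunday November 24, 2024.

October 27, 2024; November 24, 2024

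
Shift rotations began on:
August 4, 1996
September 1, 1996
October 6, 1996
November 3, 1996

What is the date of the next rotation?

December 1, 1996

Gaps: 28, 35, 28 days — a mix of 28 and 35. Every date is a Sunday.
Each is the 1st Sunday of its month.
1st Sunday of December 1996: December 1, 1996.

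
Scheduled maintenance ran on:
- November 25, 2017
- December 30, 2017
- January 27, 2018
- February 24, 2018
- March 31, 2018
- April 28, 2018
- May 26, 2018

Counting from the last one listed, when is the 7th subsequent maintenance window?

December 29, 2018

These are Saturdays with 35, 28, 28, 35, 28, 28-day gaps.
Each is the final Saturday of its month — December 30, 2017 is past the 28th, so '4th Saturday' doesn't fit.
June 2018 ends with Saturday June 30, 2018.
July 2018 ends with Saturday July 28, 2018.
August 2018 ends with Saturday August 25, 2018.
Last Saturday of September 2018: September 29, 2018.
Last Saturday of October 2018: October 27, 2018.
Last Saturday of November 2018: November 24, 2018.
Last Saturday of December 2018: December 29, 2018.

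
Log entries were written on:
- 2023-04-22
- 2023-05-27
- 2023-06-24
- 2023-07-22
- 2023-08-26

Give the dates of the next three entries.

Gaps: 35, 28, 28, 35 days — a mix of 28 and 35. Every date is a Saturday.
Each is the 4th Saturday of its month.
September 2023 — 4th Saturday is 2023-09-23.
4th Saturday of October 2023: 2023-10-28.
November 2023 — 4th Saturday is 2023-11-25.

2023-09-23, 2023-10-28, 2023-11-25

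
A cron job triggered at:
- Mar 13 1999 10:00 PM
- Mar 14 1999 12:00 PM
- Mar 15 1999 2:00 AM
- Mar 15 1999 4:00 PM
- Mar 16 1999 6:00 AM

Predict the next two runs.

Mar 16 1999 8:00 PM, Mar 17 1999 10:00 AM

Gaps: 14, 14, 14, 14 hours — each event is 14 hours after the previous one.
Mar 16 1999 6:00 AM + 14 h = Mar 16 1999 8:00 PM.
Mar 16 1999 8:00 PM + 14 h = Mar 17 1999 10:00 AM.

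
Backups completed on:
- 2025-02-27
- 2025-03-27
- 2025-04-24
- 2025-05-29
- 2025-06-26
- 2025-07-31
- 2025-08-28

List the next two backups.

Every date is a Thursday; gaps 28, 28, 35, 28, 35, 28 days.
Each is the last Thursday of its month (at least one falls on the 29th or later, ruling out '4th Thursday').
Last Thursday of September 2025: 2025-09-25.
Last Thursday of October 2025: 2025-10-30.

2025-09-25, 2025-10-30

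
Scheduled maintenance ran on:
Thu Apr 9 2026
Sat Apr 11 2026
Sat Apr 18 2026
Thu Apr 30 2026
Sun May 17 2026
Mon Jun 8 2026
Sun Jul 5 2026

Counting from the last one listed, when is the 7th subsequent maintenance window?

Intervals are 2, 7, 12, 17, 22, 27 days — an arithmetic progression with common difference 5.
Next gap: 32 days. Sun Jul 5 2026 + 32 days = Thu Aug 6 2026.
Next gap: 37 days. Thu Aug 6 2026 + 37 days = Sat Sep 12 2026.
Next gap: 42 days. Sat Sep 12 2026 + 42 days = Sat Oct 24 2026.
Next gap: 47 days. Sat Oct 24 2026 + 47 days = Thu Dec 10 2026.
Next gap: 52 days. Thu Dec 10 2026 + 52 days = Sun Jan 31 2027.
Next gap: 57 days. Sun Jan 31 2027 + 57 days = Mon Mar 29 2027.
Next gap: 62 days. Mon Mar 29 2027 + 62 days = Sun May 30 2027.

Sun May 30 2027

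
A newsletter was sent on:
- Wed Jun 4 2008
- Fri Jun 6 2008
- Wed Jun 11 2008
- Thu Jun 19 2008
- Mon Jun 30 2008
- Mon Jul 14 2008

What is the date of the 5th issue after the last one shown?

Intervals are 2, 5, 8, 11, 14 days — an arithmetic progression with common difference 3.
Next gap: 17 days. Mon Jul 14 2008 + 17 days = Thu Jul 31 2008.
Next gap: 20 days. Thu Jul 31 2008 + 20 days = Wed Aug 20 2008.
Next gap: 23 days. Wed Aug 20 2008 + 23 days = Fri Sep 12 2008.
Next gap: 26 days. Fri Sep 12 2008 + 26 days = Wed Oct 8 2008.
Next gap: 29 days. Wed Oct 8 2008 + 29 days = Thu Nov 6 2008.

Thu Nov 6 2008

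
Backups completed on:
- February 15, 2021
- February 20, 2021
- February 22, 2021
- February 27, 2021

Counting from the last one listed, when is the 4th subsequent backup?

Every event lands on a Monday or Saturday (gaps cycle 5, 2, 5).
So the schedule is: every Monday and Saturday.
The following Monday is March 1, 2021.
Next Saturday: March 6, 2021.
The following Monday is March 8, 2021.
Next Saturday: March 13, 2021.

March 13, 2021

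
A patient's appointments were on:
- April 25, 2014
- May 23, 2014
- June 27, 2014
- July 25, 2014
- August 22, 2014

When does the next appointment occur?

September 26, 2014

These are Fridays at 28- or 35-day spacing (28, 35, 28, 28).
The pattern: 4th Friday of the month.
4th Friday of September 2014: September 26, 2014.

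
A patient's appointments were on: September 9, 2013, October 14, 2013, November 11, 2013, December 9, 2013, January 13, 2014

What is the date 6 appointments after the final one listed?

July 14, 2014

Gaps: 35, 28, 28, 35 days — a mix of 28 and 35. Every date is a Monday.
Each is the 2nd Monday of its month.
2nd Monday of February 2014: February 10, 2014.
2nd Monday of March 2014: March 10, 2014.
2nd Monday of April 2014: April 14, 2014.
May 2014 — 2nd Monday is May 12, 2014.
2nd Monday of June 2014: June 9, 2014.
July 2014 — 2nd Monday is July 14, 2014.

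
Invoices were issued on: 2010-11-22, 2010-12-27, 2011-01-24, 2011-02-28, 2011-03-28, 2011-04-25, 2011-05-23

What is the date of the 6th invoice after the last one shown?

2011-11-28

Gaps: 35, 28, 35, 28, 28, 28 days — a mix of 28 and 35. Every date is a Monday.
Each is the 4th Monday of its month.
4th Monday of June 2011: 2011-06-27.
4th Monday of July 2011: 2011-07-25.
4th Monday of August 2011: 2011-08-22.
September 2011 — 4th Monday is 2011-09-26.
October 2011 — 4th Monday is 2011-10-24.
4th Monday of November 2011: 2011-11-28.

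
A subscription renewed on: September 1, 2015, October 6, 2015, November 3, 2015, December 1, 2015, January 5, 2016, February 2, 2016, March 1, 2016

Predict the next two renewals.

All dates are Tuesdays, 35, 28, 28, 35, 28, 28 days apart.
Specifically, the 1st Tuesday of each month.
April 2016 — 1st Tuesday is April 5, 2016.
May 2016 — 1st Tuesday is May 3, 2016.

April 5, 2016; May 3, 2016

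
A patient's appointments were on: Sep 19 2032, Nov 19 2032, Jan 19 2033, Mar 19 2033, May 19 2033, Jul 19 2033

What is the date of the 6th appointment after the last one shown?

The day-of-month is always 19 (61, 61, 59, 61, 61 days between events).
So this recurs on the 19th of every 2 months.
September 2033: Sep 19 2033.
November 2033: Nov 19 2033.
Next: January 2034 → Jan 19 2034.
March 2034: Mar 19 2034.
Next: May 2034 → May 19 2034.
July 2034: Jul 19 2034.

Jul 19 2034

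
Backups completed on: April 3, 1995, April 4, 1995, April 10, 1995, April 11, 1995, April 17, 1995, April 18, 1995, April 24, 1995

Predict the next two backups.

April 25, 1995; May 1, 1995

Every event lands on a Monday or Tuesday (gaps cycle 1, 6, 1, 6, 1, 6).
So the schedule is: every Monday and Tuesday.
Next Tuesday: April 25, 1995.
Next Monday: May 1, 1995.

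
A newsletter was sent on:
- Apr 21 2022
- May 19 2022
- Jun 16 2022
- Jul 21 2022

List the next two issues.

Gaps: 28, 28, 35 days — a mix of 28 and 35. Every date is a Thursday.
Each is the 3rd Thursday of its month.
August 2022 — 3rd Thursday is Aug 18 2022.
September 2022 — 3rd Thursday is Sep 15 2022.

Aug 18 2022, Sep 15 2022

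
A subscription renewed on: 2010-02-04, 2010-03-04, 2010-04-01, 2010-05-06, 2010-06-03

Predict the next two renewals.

2010-07-01, 2010-08-05

Gaps: 28, 28, 35, 28 days — a mix of 28 and 35. Every date is a Thursday.
Each is the 1st Thursday of its month.
1st Thursday of July 2010: 2010-07-01.
1st Thursday of August 2010: 2010-08-05.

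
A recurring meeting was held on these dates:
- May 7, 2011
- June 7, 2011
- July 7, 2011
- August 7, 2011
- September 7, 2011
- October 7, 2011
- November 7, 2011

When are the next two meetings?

Each date is the 7th; the gaps (31, 30, 31, 31, 30, 31) track the month lengths.
The rule is the 7th of each month.
December 2011: December 7, 2011.
January 2012: January 7, 2012.

December 7, 2011; January 7, 2012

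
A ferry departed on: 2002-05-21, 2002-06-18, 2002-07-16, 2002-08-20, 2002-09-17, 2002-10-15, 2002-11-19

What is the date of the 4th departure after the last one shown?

2003-03-18

Gaps: 28, 28, 35, 28, 28, 35 days — a mix of 28 and 35. Every date is a Tuesday.
Each is the 3rd Tuesday of its month.
December 2002 — 3rd Tuesday is 2002-12-17.
3rd Tuesday of January 2003: 2003-01-21.
3rd Tuesday of February 2003: 2003-02-18.
March 2003 — 3rd Tuesday is 2003-03-18.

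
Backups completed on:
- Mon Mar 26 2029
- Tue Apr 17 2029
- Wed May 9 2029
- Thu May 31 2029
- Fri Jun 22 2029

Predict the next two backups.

The spacing is 22, 22, 22, 22 days — always 22 days.
Fri Jun 22 2029 + 22 days = Sat Jul 14 2029.
Sat Jul 14 2029 + 22 days = Sun Aug 5 2029.

Sat Jul 14 2029, Sun Aug 5 2029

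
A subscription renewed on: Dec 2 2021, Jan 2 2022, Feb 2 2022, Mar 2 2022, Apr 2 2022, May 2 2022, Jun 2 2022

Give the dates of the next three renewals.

Jul 2 2022, Aug 2 2022, Sep 2 2022

Gaps: 31, 31, 28, 31, 30, 31 days — not constant. Every event is on the 2nd of the month.
Pattern: the 2nd of each month.
July 2022: Jul 2 2022.
August 2022: Aug 2 2022.
Next: September 2022 → Sep 2 2022.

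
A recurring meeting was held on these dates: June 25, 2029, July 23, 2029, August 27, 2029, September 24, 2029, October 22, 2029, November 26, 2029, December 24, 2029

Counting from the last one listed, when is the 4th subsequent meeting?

April 22, 2030

Gaps: 28, 35, 28, 28, 35, 28 days — a mix of 28 and 35. Every date is a Monday.
Each is the 4th Monday of its month.
January 2030 — 4th Monday is January 28, 2030.
4th Monday of February 2030: February 25, 2030.
March 2030 — 4th Monday is March 25, 2030.
4th Monday of April 2030: April 22, 2030.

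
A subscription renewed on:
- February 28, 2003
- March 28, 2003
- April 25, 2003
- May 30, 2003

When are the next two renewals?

June 27, 2003; July 25, 2003

All Fridays; the gaps (28, 28, 35) vary with month length.
This is the last Friday of each month.
June 2003 ends with Friday June 27, 2003.
Last Friday of July 2003: July 25, 2003.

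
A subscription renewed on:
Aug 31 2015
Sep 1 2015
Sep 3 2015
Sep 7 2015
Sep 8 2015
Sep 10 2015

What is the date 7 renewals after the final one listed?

Gaps: 1, 2, 4, 1, 2 days — not constant, but cyclic with period 3.
The events fall on every Monday, Tuesday and Thursday.
The following Monday is Sep 14 2015.
The following Tuesday is Sep 15 2015.
The following Thursday is Sep 17 2015.
The following Monday is Sep 21 2015.
Next Tuesday: Sep 22 2015.
The following Thursday is Sep 24 2015.
Next Monday: Sep 28 2015.

Sep 28 2015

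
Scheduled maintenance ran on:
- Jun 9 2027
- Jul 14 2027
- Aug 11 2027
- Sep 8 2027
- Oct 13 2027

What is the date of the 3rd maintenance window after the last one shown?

All dates are Wednesdays, 35, 28, 28, 35 days apart.
Specifically, the 2nd Wednesday of each month.
2nd Wednesday of November 2027: Nov 10 2027.
December 2027 — 2nd Wednesday is Dec 8 2027.
2nd Wednesday of January 2028: Jan 12 2028.

Jan 12 2028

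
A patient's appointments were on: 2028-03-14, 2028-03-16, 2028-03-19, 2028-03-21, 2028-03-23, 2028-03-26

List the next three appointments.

2028-03-28, 2028-03-30, 2028-04-02

Every event lands on a Tuesday or Thursday or Sunday (gaps cycle 2, 3, 2, 2, 3).
So the schedule is: every Tuesday, Thursday and Sunday.
Next Tuesday: 2028-03-28.
Next Thursday: 2028-03-30.
Next Sunday: 2028-04-02.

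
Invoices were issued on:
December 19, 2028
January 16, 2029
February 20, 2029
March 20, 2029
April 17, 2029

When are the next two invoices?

These are Tuesdays at 28- or 35-day spacing (28, 35, 28, 28).
The pattern: 3rd Tuesday of the month.
3rd Tuesday of May 2029: May 15, 2029.
3rd Tuesday of June 2029: June 19, 2029.

May 15, 2029; June 19, 2029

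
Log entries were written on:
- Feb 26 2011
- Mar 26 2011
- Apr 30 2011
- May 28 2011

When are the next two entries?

Jun 25 2011, Jul 30 2011

Every date is a Saturday; gaps 28, 35, 28 days.
Each is the last Saturday of its month (at least one falls on the 29th or later, ruling out '4th Saturday').
June 2011 ends with Saturday Jun 25 2011.
July 2011 ends with Saturday Jul 30 2011.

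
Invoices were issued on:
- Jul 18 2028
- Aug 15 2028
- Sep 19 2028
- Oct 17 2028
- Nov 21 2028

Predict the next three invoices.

Dec 19 2028, Jan 16 2029, Feb 20 2029

All dates are Tuesdays, 28, 35, 28, 35 days apart.
Specifically, the 3rd Tuesday of each month.
3rd Tuesday of December 2028: Dec 19 2028.
3rd Tuesday of January 2029: Jan 16 2029.
3rd Tuesday of February 2029: Feb 20 2029.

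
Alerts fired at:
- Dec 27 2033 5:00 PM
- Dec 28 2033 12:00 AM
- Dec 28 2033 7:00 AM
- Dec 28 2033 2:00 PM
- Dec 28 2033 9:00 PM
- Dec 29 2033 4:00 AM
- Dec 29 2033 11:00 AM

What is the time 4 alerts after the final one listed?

Gaps: 7, 7, 7, 7, 7, 7 hours — each event is 7 hours after the previous one.
Dec 29 2033 11:00 AM + 7 h = Dec 29 2033 6:00 PM.
Dec 29 2033 6:00 PM + 7 h = Dec 30 2033 1:00 AM.
Dec 30 2033 1:00 AM + 7 h = Dec 30 2033 8:00 AM.
Dec 30 2033 8:00 AM + 7 h = Dec 30 2033 3:00 PM.

Dec 30 2033 3:00 PM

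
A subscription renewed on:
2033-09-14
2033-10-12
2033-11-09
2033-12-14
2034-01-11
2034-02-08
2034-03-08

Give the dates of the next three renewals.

2034-04-12, 2034-05-10, 2034-06-14

Gaps: 28, 28, 35, 28, 28, 28 days — a mix of 28 and 35. Every date is a Wednesday.
Each is the 2nd Wednesday of its month.
April 2034 — 2nd Wednesday is 2034-04-12.
2nd Wednesday of May 2034: 2034-05-10.
2nd Wednesday of June 2034: 2034-06-14.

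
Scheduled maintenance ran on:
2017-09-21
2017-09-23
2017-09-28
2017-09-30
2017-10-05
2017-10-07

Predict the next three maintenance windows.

Gaps: 2, 5, 2, 5, 2 days — not constant, but cyclic with period 2.
The events fall on every Thursday and Saturday.
Next Thursday: 2017-10-12.
Next Saturday: 2017-10-14.
Next Thursday: 2017-10-19.

2017-10-12, 2017-10-14, 2017-10-19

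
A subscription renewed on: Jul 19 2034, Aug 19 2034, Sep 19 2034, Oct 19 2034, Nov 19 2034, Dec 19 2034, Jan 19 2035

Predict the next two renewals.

Feb 19 2035, Mar 19 2035

Each date is the 19th; the gaps (31, 31, 30, 31, 30, 31) track the month lengths.
The rule is the 19th of each month.
Next: February 2035 → Feb 19 2035.
March 2035: Mar 19 2035.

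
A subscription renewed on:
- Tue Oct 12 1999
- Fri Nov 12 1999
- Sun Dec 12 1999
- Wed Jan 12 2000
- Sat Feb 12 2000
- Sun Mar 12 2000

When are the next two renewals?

Each date is the 12th; the gaps (31, 30, 31, 31, 29) track the month lengths.
The rule is the 12th of each month.
April 2000: Wed Apr 12 2000.
Next: May 2000 → Fri May 12 2000.

Wed Apr 12 2000, Fri May 12 2000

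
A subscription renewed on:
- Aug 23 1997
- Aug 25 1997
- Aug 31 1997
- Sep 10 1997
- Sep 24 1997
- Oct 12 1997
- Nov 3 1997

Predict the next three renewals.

Intervals are 2, 6, 10, 14, 18, 22 days — an arithmetic progression with common difference 4.
Next gap: 26 days. Nov 3 1997 + 26 days = Nov 29 1997.
Next gap: 30 days. Nov 29 1997 + 30 days = Dec 29 1997.
Next gap: 34 days. Dec 29 1997 + 34 days = Feb 1 1998.

Nov 29 1997, Dec 29 1997, Feb 1 1998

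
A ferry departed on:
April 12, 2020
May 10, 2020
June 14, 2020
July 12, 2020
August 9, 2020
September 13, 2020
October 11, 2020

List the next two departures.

All dates are Sundays, 28, 35, 28, 28, 35, 28 days apart.
Specifically, the 2nd Sunday of each month.
November 2020 — 2nd Sunday is November 8, 2020.
December 2020 — 2nd Sunday is December 13, 2020.

November 8, 2020; December 13, 2020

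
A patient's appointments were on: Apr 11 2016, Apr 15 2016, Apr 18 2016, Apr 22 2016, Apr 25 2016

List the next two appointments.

Apr 29 2016, May 2 2016

Gaps: 4, 3, 4, 3 days — not constant, but cyclic with period 2.
The events fall on every Monday and Friday.
Next Friday: Apr 29 2016.
The following Monday is May 2 2016.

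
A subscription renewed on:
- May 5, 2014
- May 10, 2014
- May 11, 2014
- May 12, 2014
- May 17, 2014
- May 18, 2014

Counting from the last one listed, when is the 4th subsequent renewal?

May 26, 2014

Gaps: 5, 1, 1, 5, 1 days — not constant, but cyclic with period 3.
The events fall on every Monday, Saturday and Sunday.
The following Monday is May 19, 2014.
Next Saturday: May 24, 2014.
The following Sunday is May 25, 2014.
Next Monday: May 26, 2014.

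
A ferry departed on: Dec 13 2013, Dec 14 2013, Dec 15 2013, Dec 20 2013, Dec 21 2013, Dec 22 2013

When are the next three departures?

Dec 27 2013, Dec 28 2013, Dec 29 2013

The gap pattern 1, 1, 5, 1, 1 repeats every 3 events.
These are the Fridays, Saturdays and Sundays of each week.
The following Friday is Dec 27 2013.
The following Saturday is Dec 28 2013.
Next Sunday: Dec 29 2013.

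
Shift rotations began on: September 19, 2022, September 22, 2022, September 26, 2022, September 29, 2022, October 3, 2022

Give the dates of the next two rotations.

October 6, 2022; October 10, 2022

Every event lands on a Monday or Thursday (gaps cycle 3, 4, 3, 4).
So the schedule is: every Monday and Thursday.
Next Thursday: October 6, 2022.
The following Monday is October 10, 2022.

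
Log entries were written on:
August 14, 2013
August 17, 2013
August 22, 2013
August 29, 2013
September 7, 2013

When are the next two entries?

Gaps: 3, 5, 7, 9 days — each gap is 2 larger than the previous one.
Next gap: 11 days. September 7, 2013 + 11 days = September 18, 2013.
Next gap: 13 days. September 18, 2013 + 13 days = October 1, 2013.

September 18, 2013; October 1, 2013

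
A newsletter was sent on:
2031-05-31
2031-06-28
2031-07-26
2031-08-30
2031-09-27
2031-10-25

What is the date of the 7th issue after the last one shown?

These are Saturdays with 28, 28, 35, 28, 28-day gaps.
Each is the final Saturday of its month — 2031-05-31 is past the 28th, so '4th Saturday' doesn't fit.
November 2031 ends with Saturday 2031-11-29.
December 2031 ends with Saturday 2031-12-27.
Last Saturday of January 2032: 2032-01-31.
Last Saturday of February 2032: 2032-02-28.
March 2032 ends with Saturday 2032-03-27.
April 2032 ends with Saturday 2032-04-24.
Last Saturday of May 2032: 2032-05-29.

2032-05-29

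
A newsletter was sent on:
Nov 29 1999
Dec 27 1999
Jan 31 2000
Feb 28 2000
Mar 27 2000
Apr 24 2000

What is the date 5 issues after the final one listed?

Sep 25 2000

All Mondays; the gaps (28, 35, 28, 28, 28) vary with month length.
This is the last Monday of each month.
May 2000 ends with Monday May 29 2000.
Last Monday of June 2000: Jun 26 2000.
Last Monday of July 2000: Jul 31 2000.
Last Monday of August 2000: Aug 28 2000.
Last Monday of September 2000: Sep 25 2000.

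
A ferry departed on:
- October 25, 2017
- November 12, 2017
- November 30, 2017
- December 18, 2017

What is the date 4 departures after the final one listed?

February 28, 2018

The spacing is 18, 18, 18 days — always 18 days.
December 18, 2017 + 18 days = January 5, 2018.
January 5, 2018 + 18 days = January 23, 2018.
January 23, 2018 + 18 days = February 10, 2018.
February 10, 2018 + 18 days = February 28, 2018.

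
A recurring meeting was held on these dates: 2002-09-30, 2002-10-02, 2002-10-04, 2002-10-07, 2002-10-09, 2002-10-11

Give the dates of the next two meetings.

Every event lands on a Monday or Wednesday or Friday (gaps cycle 2, 2, 3, 2, 2).
So the schedule is: every Monday, Wednesday and Friday.
Next Monday: 2002-10-14.
The following Wednesday is 2002-10-16.

2002-10-14, 2002-10-16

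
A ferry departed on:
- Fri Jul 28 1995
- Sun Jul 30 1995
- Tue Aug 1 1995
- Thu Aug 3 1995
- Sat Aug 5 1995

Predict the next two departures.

Every event comes 2 days after the last (2, 2, 2, 2).
Sat Aug 5 1995 + 2 days = Mon Aug 7 1995.
Mon Aug 7 1995 + 2 days = Wed Aug 9 1995.

Mon Aug 7 1995, Wed Aug 9 1995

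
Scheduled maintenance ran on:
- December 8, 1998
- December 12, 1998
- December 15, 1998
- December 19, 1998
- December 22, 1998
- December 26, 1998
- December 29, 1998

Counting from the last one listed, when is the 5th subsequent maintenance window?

January 16, 1999

The gap pattern 4, 3, 4, 3, 4, 3 repeats every 2 events.
These are the Tuesdays and Saturdays of each week.
Next Saturday: January 2, 1999.
The following Tuesday is January 5, 1999.
Next Saturday: January 9, 1999.
The following Tuesday is January 12, 1999.
The following Saturday is January 16, 1999.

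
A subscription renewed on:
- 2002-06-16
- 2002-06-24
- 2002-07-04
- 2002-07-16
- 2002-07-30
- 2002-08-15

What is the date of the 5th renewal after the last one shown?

2002-12-03

Intervals are 8, 10, 12, 14, 16 days — an arithmetic progression with common difference 2.
Next gap: 18 days. 2002-08-15 + 18 days = 2002-09-02.
Next gap: 20 days. 2002-09-02 + 20 days = 2002-09-22.
Next gap: 22 days. 2002-09-22 + 22 days = 2002-10-14.
Next gap: 24 days. 2002-10-14 + 24 days = 2002-11-07.
Next gap: 26 days. 2002-11-07 + 26 days = 2002-12-03.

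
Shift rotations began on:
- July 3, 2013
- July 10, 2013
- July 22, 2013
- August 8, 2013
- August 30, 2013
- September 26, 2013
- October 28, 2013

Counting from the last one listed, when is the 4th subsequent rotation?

April 24, 2014

The spacing grows by 5 each time: 7, 12, 17, 22, 27, 32 days.
Next gap: 37 days. October 28, 2013 + 37 days = December 4, 2013.
Next gap: 42 days. December 4, 2013 + 42 days = January 15, 2014.
Next gap: 47 days. January 15, 2014 + 47 days = March 3, 2014.
Next gap: 52 days. March 3, 2014 + 52 days = April 24, 2014.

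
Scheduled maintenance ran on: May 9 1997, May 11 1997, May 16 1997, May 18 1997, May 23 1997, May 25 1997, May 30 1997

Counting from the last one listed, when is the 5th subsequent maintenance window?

Gaps: 2, 5, 2, 5, 2, 5 days — not constant, but cyclic with period 2.
The events fall on every Friday and Sunday.
Next Sunday: Jun 1 1997.
Next Friday: Jun 6 1997.
Next Sunday: Jun 8 1997.
Next Friday: Jun 13 1997.
The following Sunday is Jun 15 1997.

Jun 15 1997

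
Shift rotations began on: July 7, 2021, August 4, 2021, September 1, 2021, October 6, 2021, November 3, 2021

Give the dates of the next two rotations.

Gaps: 28, 28, 35, 28 days — a mix of 28 and 35. Every date is a Wednesday.
Each is the 1st Wednesday of its month.
1st Wednesday of December 2021: December 1, 2021.
1st Wednesday of January 2022: January 5, 2022.

December 1, 2021; January 5, 2022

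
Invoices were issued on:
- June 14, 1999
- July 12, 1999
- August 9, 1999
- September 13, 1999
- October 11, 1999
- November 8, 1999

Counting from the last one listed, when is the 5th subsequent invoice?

April 10, 2000

All dates are Mondays, 28, 28, 35, 28, 28 days apart.
Specifically, the 2nd Monday of each month.
2nd Monday of December 1999: December 13, 1999.
2nd Monday of January 2000: January 10, 2000.
February 2000 — 2nd Monday is February 14, 2000.
2nd Monday of March 2000: March 13, 2000.
April 2000 — 2nd Monday is April 10, 2000.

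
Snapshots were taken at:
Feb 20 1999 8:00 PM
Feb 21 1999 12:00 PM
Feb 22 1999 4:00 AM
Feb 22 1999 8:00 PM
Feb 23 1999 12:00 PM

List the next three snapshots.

Spacing: 16, 16, 16, 16 h — constant 16 h.
Feb 23 1999 12:00 PM + 16 h = Feb 24 1999 4:00 AM.
Feb 24 1999 4:00 AM + 16 h = Feb 24 1999 8:00 PM.
Feb 24 1999 8:00 PM + 16 h = Feb 25 1999 12:00 PM.

Feb 24 1999 4:00 AM, Feb 24 1999 8:00 PM, Feb 25 1999 12:00 PM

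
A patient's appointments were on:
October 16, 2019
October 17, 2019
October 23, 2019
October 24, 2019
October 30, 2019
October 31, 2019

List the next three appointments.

November 6, 2019; November 7, 2019; November 13, 2019

Every event lands on a Wednesday or Thursday (gaps cycle 1, 6, 1, 6, 1).
So the schedule is: every Wednesday and Thursday.
Next Wednesday: November 6, 2019.
The following Thursday is November 7, 2019.
Next Wednesday: November 13, 2019.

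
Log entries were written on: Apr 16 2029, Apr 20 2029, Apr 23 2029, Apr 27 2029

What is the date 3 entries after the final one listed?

May 7 2029

Gaps: 4, 3, 4 days — not constant, but cyclic with period 2.
The events fall on every Monday and Friday.
Next Monday: Apr 30 2029.
The following Friday is May 4 2029.
Next Monday: May 7 2029.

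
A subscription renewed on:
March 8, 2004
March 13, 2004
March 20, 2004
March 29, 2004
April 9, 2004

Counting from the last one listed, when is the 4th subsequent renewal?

June 12, 2004

Gaps: 5, 7, 9, 11 days — each gap is 2 larger than the previous one.
Next gap: 13 days. April 9, 2004 + 13 days = April 22, 2004.
Next gap: 15 days. April 22, 2004 + 15 days = May 7, 2004.
Next gap: 17 days. May 7, 2004 + 17 days = May 24, 2004.
Next gap: 19 days. May 24, 2004 + 19 days = June 12, 2004.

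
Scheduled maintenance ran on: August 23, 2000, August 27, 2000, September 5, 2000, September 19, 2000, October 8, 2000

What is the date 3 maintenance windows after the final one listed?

The spacing grows by 5 each time: 4, 9, 14, 19 days.
Next gap: 24 days. October 8, 2000 + 24 days = November 1, 2000.
Next gap: 29 days. November 1, 2000 + 29 days = November 30, 2000.
Next gap: 34 days. November 30, 2000 + 34 days = January 3, 2001.

January 3, 2001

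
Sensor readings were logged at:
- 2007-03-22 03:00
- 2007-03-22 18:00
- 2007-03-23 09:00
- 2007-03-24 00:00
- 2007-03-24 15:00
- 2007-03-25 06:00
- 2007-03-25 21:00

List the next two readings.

2007-03-26 12:00, 2007-03-27 03:00

Spacing: 15, 15, 15, 15, 15, 15 h — constant 15 h.
2007-03-25 21:00 + 15 h = 2007-03-26 12:00.
2007-03-26 12:00 + 15 h = 2007-03-27 03:00.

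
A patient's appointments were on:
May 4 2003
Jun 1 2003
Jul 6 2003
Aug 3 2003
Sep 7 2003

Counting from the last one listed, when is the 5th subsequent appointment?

All dates are Sundays, 28, 35, 28, 35 days apart.
Specifically, the 1st Sunday of each month.
October 2003 — 1st Sunday is Oct 5 2003.
1st Sunday of November 2003: Nov 2 2003.
1st Sunday of December 2003: Dec 7 2003.
January 2004 — 1st Sunday is Jan 4 2004.
February 2004 — 1st Sunday is Feb 1 2004.

Feb 1 2004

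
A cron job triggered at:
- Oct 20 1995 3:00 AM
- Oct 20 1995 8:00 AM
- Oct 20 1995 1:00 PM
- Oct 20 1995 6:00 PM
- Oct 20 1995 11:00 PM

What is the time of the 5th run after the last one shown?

Gaps: 5, 5, 5, 5 hours — each event is 5 hours after the previous one.
Oct 20 1995 11:00 PM + 5 h = Oct 21 1995 4:00 AM.
Oct 21 1995 4:00 AM + 5 h = Oct 21 1995 9:00 AM.
Oct 21 1995 9:00 AM + 5 h = Oct 21 1995 2:00 PM.
Oct 21 1995 2:00 PM + 5 h = Oct 21 1995 7:00 PM.
Oct 21 1995 7:00 PM + 5 h = Oct 22 1995 12:00 AM.

Oct 22 1995 12:00 AM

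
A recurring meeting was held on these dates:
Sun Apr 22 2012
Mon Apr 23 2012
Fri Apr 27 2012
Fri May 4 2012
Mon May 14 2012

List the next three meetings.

The spacing grows by 3 each time: 1, 4, 7, 10 days.
Next gap: 13 days. Mon May 14 2012 + 13 days = Sun May 27 2012.
Next gap: 16 days. Sun May 27 2012 + 16 days = Tue Jun 12 2012.
Next gap: 19 days. Tue Jun 12 2012 + 19 days = Sun Jul 1 2012.

Sun May 27 2012, Tue Jun 12 2012, Sun Jul 1 2012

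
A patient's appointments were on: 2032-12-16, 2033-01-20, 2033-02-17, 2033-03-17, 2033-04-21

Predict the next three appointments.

2033-05-19, 2033-06-16, 2033-07-21

Gaps: 35, 28, 28, 35 days — a mix of 28 and 35. Every date is a Thursday.
Each is the 3rd Thursday of its month.
3rd Thursday of May 2033: 2033-05-19.
3rd Thursday of June 2033: 2033-06-16.
3rd Thursday of July 2033: 2033-07-21.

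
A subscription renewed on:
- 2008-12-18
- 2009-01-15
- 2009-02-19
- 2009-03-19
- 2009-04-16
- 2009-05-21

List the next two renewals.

All dates are Thursdays, 28, 35, 28, 28, 35 days apart.
Specifically, the 3rd Thursday of each month.
June 2009 — 3rd Thursday is 2009-06-18.
July 2009 — 3rd Thursday is 2009-07-16.

2009-06-18, 2009-07-16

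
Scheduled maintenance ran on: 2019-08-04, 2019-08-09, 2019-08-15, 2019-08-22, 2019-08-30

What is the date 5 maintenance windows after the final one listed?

2019-10-24

Gaps: 5, 6, 7, 8 days — each gap is 1 larger than the previous one.
Next gap: 9 days. 2019-08-30 + 9 days = 2019-09-08.
Next gap: 10 days. 2019-09-08 + 10 days = 2019-09-18.
Next gap: 11 days. 2019-09-18 + 11 days = 2019-09-29.
Next gap: 12 days. 2019-09-29 + 12 days = 2019-10-11.
Next gap: 13 days. 2019-10-11 + 13 days = 2019-10-24.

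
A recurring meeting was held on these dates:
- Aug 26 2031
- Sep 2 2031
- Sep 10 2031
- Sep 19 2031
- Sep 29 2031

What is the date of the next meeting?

Oct 10 2031

The spacing grows by 1 each time: 7, 8, 9, 10 days.
Next gap: 11 days. Sep 29 2031 + 11 days = Oct 10 2031.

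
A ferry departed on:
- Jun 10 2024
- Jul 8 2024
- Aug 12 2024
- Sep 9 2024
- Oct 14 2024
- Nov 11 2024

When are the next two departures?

These are Mondays at 28- or 35-day spacing (28, 35, 28, 35, 28).
The pattern: 2nd Monday of the month.
2nd Monday of December 2024: Dec 9 2024.
January 2025 — 2nd Monday is Jan 13 2025.

Dec 9 2024, Jan 13 2025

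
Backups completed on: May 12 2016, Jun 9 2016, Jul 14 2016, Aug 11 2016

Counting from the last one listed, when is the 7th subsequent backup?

All dates are Thursdays, 28, 35, 28 days apart.
Specifically, the 2nd Thursday of each month.
September 2016 — 2nd Thursday is Sep 8 2016.
October 2016 — 2nd Thursday is Oct 13 2016.
November 2016 — 2nd Thursday is Nov 10 2016.
December 2016 — 2nd Thursday is Dec 8 2016.
2nd Thursday of January 2017: Jan 12 2017.
February 2017 — 2nd Thursday is Feb 9 2017.
March 2017 — 2nd Thursday is Mar 9 2017.

Mar 9 2017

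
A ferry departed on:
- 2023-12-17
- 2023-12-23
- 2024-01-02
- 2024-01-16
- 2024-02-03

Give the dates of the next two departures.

2024-02-25, 2024-03-22

Gaps: 6, 10, 14, 18 days — each gap is 4 larger than the previous one.
Next gap: 22 days. 2024-02-03 + 22 days = 2024-02-25.
Next gap: 26 days. 2024-02-25 + 26 days = 2024-03-22.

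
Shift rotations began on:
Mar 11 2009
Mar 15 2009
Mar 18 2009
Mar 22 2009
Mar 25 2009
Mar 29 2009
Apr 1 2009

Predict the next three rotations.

The gap pattern 4, 3, 4, 3, 4, 3 repeats every 2 events.
These are the Wednesdays and Sundays of each week.
Next Sunday: Apr 5 2009.
Next Wednesday: Apr 8 2009.
The following Sunday is Apr 12 2009.

Apr 5 2009, Apr 8 2009, Apr 12 2009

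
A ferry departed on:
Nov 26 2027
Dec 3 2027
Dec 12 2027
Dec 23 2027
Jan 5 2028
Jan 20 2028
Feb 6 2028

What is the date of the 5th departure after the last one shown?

The spacing grows by 2 each time: 7, 9, 11, 13, 15, 17 days.
Next gap: 19 days. Feb 6 2028 + 19 days = Feb 25 2028.
Next gap: 21 days. Feb 25 2028 + 21 days = Mar 17 2028.
Next gap: 23 days. Mar 17 2028 + 23 days = Apr 9 2028.
Next gap: 25 days. Apr 9 2028 + 25 days = May 4 2028.
Next gap: 27 days. May 4 2028 + 27 days = May 31 2028.

May 31 2028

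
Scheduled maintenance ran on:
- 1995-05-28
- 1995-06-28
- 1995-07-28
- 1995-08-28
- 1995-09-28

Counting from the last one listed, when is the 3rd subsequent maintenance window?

The day-of-month is always 28 (31, 30, 31, 31 days between events).
So this recurs on the 28th of each month.
Next: October 1995 → 1995-10-28.
November 1995: 1995-11-28.
Next: December 1995 → 1995-12-28.

1995-12-28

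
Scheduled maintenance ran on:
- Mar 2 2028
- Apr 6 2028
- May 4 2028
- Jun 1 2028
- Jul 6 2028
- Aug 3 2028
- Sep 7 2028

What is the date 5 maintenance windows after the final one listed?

Feb 1 2029

These are Thursdays at 28- or 35-day spacing (35, 28, 28, 35, 28, 35).
The pattern: 1st Thursday of the month.
1st Thursday of October 2028: Oct 5 2028.
1st Thursday of November 2028: Nov 2 2028.
December 2028 — 1st Thursday is Dec 7 2028.
January 2029 — 1st Thursday is Jan 4 2029.
February 2029 — 1st Thursday is Feb 1 2029.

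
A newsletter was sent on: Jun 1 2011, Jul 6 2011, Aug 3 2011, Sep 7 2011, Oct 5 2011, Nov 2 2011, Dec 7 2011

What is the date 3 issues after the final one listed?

All dates are Wednesdays, 35, 28, 35, 28, 28, 35 days apart.
Specifically, the 1st Wednesday of each month.
1st Wednesday of January 2012: Jan 4 2012.
February 2012 — 1st Wednesday is Feb 1 2012.
March 2012 — 1st Wednesday is Mar 7 2012.

Mar 7 2012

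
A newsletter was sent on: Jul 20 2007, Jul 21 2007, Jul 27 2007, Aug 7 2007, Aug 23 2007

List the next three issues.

Intervals are 1, 6, 11, 16 days — an arithmetic progression with common difference 5.
Next gap: 21 days. Aug 23 2007 + 21 days = Sep 13 2007.
Next gap: 26 days. Sep 13 2007 + 26 days = Oct 9 2007.
Next gap: 31 days. Oct 9 2007 + 31 days = Nov 9 2007.

Sep 13 2007, Oct 9 2007, Nov 9 2007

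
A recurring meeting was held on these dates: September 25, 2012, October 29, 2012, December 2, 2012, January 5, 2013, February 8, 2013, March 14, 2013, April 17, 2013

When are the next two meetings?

Gaps between consecutive events: 34, 34, 34, 34, 34, 34 days — a constant 34-day interval.
April 17, 2013 + 34 days = May 21, 2013.
May 21, 2013 + 34 days = June 24, 2013.

May 21, 2013; June 24, 2013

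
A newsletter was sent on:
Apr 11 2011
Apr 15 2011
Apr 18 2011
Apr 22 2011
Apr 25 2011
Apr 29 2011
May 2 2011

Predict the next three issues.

May 6 2011, May 9 2011, May 13 2011

Every event lands on a Monday or Friday (gaps cycle 4, 3, 4, 3, 4, 3).
So the schedule is: every Monday and Friday.
Next Friday: May 6 2011.
The following Monday is May 9 2011.
The following Friday is May 13 2011.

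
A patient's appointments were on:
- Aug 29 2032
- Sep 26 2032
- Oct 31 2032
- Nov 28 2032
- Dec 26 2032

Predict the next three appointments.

Jan 30 2033, Feb 27 2033, Mar 27 2033

Every date is a Sunday; gaps 28, 35, 28, 28 days.
Each is the last Sunday of its month (at least one falls on the 29th or later, ruling out '4th Sunday').
Last Sunday of January 2033: Jan 30 2033.
Last Sunday of February 2033: Feb 27 2033.
March 2033 ends with Sunday Mar 27 2033.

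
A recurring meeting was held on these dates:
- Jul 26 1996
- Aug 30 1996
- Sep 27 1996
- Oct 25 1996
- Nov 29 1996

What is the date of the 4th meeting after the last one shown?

Every date is a Friday; gaps 35, 28, 28, 35 days.
Each is the last Friday of its month (at least one falls on the 29th or later, ruling out '4th Friday').
Last Friday of December 1996: Dec 27 1996.
Last Friday of January 1997: Jan 31 1997.
February 1997 ends with Friday Feb 28 1997.
March 1997 ends with Friday Mar 28 1997.

Mar 28 1997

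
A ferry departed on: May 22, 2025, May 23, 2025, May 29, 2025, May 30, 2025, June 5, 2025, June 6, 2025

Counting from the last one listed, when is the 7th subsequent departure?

July 3, 2025

Every event lands on a Thursday or Friday (gaps cycle 1, 6, 1, 6, 1).
So the schedule is: every Thursday and Friday.
The following Thursday is June 12, 2025.
Next Friday: June 13, 2025.
The following Thursday is June 19, 2025.
The following Friday is June 20, 2025.
The following Thursday is June 26, 2025.
The following Friday is June 27, 2025.
The following Thursday is July 3, 2025.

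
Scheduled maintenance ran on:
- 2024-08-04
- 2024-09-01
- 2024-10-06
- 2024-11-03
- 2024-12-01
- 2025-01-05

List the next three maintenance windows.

2025-02-02, 2025-03-02, 2025-04-06

All dates are Sundays, 28, 35, 28, 28, 35 days apart.
Specifically, the 1st Sunday of each month.
1st Sunday of February 2025: 2025-02-02.
1st Sunday of March 2025: 2025-03-02.
1st Sunday of April 2025: 2025-04-06.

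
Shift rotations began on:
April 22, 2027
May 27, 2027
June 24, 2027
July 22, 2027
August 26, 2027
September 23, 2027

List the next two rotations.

October 28, 2027; November 25, 2027

These are Thursdays at 28- or 35-day spacing (35, 28, 28, 35, 28).
The pattern: 4th Thursday of the month.
4th Thursday of October 2027: October 28, 2027.
November 2027 — 4th Thursday is November 25, 2027.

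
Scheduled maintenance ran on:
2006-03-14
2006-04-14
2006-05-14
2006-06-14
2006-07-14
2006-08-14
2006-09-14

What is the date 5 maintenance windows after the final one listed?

Each date is the 14th; the gaps (31, 30, 31, 30, 31, 31) track the month lengths.
The rule is the 14th of each month.
Next: October 2006 → 2006-10-14.
Next: November 2006 → 2006-11-14.
Next: December 2006 → 2006-12-14.
January 2007: 2007-01-14.
February 2007: 2007-02-14.

2007-02-14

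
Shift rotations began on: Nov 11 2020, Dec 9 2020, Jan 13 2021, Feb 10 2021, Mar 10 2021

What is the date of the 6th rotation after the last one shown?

Sep 8 2021

All dates are Wednesdays, 28, 35, 28, 28 days apart.
Specifically, the 2nd Wednesday of each month.
April 2021 — 2nd Wednesday is Apr 14 2021.
2nd Wednesday of May 2021: May 12 2021.
June 2021 — 2nd Wednesday is Jun 9 2021.
July 2021 — 2nd Wednesday is Jul 14 2021.
August 2021 — 2nd Wednesday is Aug 11 2021.
September 2021 — 2nd Wednesday is Sep 8 2021.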